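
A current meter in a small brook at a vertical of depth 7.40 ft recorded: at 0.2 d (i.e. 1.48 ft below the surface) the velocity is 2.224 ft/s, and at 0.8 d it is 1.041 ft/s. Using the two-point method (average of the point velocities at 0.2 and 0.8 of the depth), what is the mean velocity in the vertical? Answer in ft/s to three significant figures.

1.63 ft/s

v̄ = (2.224 + 1.041) / 2 = 1.633 ft/s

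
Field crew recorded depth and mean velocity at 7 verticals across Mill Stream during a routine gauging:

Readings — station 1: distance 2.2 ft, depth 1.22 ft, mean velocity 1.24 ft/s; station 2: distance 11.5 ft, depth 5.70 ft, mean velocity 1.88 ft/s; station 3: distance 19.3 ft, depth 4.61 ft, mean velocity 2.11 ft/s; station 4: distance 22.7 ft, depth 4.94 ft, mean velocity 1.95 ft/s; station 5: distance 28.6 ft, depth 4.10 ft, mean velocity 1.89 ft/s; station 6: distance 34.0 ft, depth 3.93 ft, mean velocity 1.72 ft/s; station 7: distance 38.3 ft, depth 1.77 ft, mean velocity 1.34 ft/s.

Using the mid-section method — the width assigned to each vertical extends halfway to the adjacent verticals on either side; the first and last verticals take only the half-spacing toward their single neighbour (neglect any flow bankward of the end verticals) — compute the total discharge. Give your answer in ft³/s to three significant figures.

280 ft³/s

w_1 = (11.5 − 2.2)/2 = 4.65 ft; q_1 = 1.24 × 1.22 × 4.65 = 7.035 ft³/s
w_2 = (19.3 − 2.2)/2 = 8.55 ft; q_2 = 1.88 × 5.70 × 8.55 = 91.62 ft³/s
w_3 = (22.7 − 11.5)/2 = 5.6 ft; q_3 = 2.11 × 4.61 × 5.6 = 54.47 ft³/s
w_4 = (28.6 − 19.3)/2 = 4.65 ft; q_4 = 1.95 × 4.94 × 4.65 = 44.79 ft³/s
w_5 = (34.0 − 22.7)/2 = 5.65 ft; q_5 = 1.89 × 4.10 × 5.65 = 43.78 ft³/s
w_6 = (38.3 − 28.6)/2 = 4.85 ft; q_6 = 1.72 × 3.93 × 4.85 = 32.78 ft³/s
w_7 = (38.3 − 34.0)/2 = 2.15 ft; q_7 = 1.34 × 1.77 × 2.15 = 5.099 ft³/s
Q = Σ qᵢ = 279.6 ft³/s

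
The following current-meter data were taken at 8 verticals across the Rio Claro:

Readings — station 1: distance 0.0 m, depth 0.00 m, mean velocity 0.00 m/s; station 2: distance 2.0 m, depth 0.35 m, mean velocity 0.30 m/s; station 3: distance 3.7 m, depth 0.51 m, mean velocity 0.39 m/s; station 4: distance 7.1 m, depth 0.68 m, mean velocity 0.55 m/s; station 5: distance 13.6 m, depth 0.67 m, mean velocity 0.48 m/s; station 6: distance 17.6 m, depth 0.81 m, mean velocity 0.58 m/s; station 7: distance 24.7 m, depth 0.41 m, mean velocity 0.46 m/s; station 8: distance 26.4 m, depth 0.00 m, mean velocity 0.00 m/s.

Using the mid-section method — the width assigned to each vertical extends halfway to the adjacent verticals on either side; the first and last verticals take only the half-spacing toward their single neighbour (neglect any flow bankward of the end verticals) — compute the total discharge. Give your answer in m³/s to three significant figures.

w_2 = (3.7 − 0.0)/2 = 1.85 m; q_2 = 0.30 × 0.35 × 1.85 = 0.1943 m³/s
w_3 = (7.1 − 2.0)/2 = 2.55 m; q_3 = 0.39 × 0.51 × 2.55 = 0.5072 m³/s
w_4 = (13.6 − 3.7)/2 = 4.95 m; q_4 = 0.55 × 0.68 × 4.95 = 1.851 m³/s
w_5 = (17.6 − 7.1)/2 = 5.25 m; q_5 = 0.48 × 0.67 × 5.25 = 1.688 m³/s
w_6 = (24.7 − 13.6)/2 = 5.55 m; q_6 = 0.58 × 0.81 × 5.55 = 2.607 m³/s
w_7 = (26.4 − 17.6)/2 = 4.4 m; q_7 = 0.46 × 0.41 × 4.4 = 0.8298 m³/s
Stations 1, 8 contribute zero (depth or velocity is 0).
Q = Σ qᵢ = 7.678 m³/s

7.68 m³/s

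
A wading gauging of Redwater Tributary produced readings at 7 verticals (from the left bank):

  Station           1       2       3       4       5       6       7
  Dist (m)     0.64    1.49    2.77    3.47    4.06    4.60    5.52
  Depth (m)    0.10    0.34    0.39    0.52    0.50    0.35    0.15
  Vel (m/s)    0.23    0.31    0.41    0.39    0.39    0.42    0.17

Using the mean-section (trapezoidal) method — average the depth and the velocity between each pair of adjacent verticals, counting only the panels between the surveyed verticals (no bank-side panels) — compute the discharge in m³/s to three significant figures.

0.624 m³/s

Panel 1-2: Δb = 0.85 m, d̄ = (0.10+0.34)/2 = 0.22, v̄ = (0.23+0.31)/2 = 0.27 → q = 0.85×0.22×0.27 = 0.05049 m³/s
Panel 2-3: Δb = 1.28 m, d̄ = (0.34+0.39)/2 = 0.365, v̄ = (0.31+0.41)/2 = 0.36 → q = 1.28×0.365×0.36 = 0.1682 m³/s
Panel 3-4: Δb = 0.7 m, d̄ = (0.39+0.52)/2 = 0.455, v̄ = (0.41+0.39)/2 = 0.4 → q = 0.7×0.455×0.4 = 0.1274 m³/s
Panel 4-5: Δb = 0.59 m, d̄ = (0.52+0.50)/2 = 0.51, v̄ = (0.39+0.39)/2 = 0.39 → q = 0.59×0.51×0.39 = 0.1174 m³/s
Panel 5-6: Δb = 0.54 m, d̄ = (0.50+0.35)/2 = 0.425, v̄ = (0.39+0.42)/2 = 0.405 → q = 0.54×0.425×0.405 = 0.09295 m³/s
Panel 6-7: Δb = 0.92 m, d̄ = (0.35+0.15)/2 = 0.25, v̄ = (0.42+0.17)/2 = 0.295 → q = 0.92×0.25×0.295 = 0.06785 m³/s
Q = Σ q = 0.6242 m³/s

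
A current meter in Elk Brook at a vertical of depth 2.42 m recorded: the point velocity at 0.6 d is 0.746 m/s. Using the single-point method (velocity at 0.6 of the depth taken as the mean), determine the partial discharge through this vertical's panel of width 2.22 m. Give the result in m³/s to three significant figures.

v̄ = v₀.₆ = 0.746 m/s
q = v̄ × d × w = 0.7460 × 2.42 × 2.22 = 4.008 m³/s

4.01 m³/s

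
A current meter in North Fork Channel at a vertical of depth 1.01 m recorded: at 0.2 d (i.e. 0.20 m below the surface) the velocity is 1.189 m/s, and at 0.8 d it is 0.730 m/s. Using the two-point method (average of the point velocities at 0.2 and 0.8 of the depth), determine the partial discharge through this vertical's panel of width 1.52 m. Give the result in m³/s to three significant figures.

1.47 m³/s

v̄ = (1.189 + 0.730) / 2 = 0.9595 m/s
q = v̄ × d × w = 0.9595 × 1.01 × 1.52 = 1.473 m³/s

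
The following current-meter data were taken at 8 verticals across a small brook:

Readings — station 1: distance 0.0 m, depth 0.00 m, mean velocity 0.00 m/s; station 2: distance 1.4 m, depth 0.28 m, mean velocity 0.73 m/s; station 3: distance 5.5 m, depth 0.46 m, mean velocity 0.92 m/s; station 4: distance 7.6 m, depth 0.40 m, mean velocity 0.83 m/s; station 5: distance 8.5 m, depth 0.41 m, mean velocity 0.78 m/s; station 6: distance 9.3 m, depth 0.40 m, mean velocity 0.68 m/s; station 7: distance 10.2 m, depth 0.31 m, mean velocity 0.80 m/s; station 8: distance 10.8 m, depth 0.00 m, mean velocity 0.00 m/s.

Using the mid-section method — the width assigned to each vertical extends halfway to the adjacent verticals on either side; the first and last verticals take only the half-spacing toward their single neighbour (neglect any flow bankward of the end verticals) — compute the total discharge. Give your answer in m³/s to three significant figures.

w_2 = (5.5 − 0.0)/2 = 2.75 m; q_2 = 0.73 × 0.28 × 2.75 = 0.5621 m³/s
w_3 = (7.6 − 1.4)/2 = 3.1 m; q_3 = 0.92 × 0.46 × 3.1 = 1.312 m³/s
w_4 = (8.5 − 5.5)/2 = 1.5 m; q_4 = 0.83 × 0.40 × 1.5 = 0.4980 m³/s
w_5 = (9.3 − 7.6)/2 = 0.85 m; q_5 = 0.78 × 0.41 × 0.85 = 0.2718 m³/s
w_6 = (10.2 − 8.5)/2 = 0.85 m; q_6 = 0.68 × 0.40 × 0.85 = 0.2312 m³/s
w_7 = (10.8 − 9.3)/2 = 0.75 m; q_7 = 0.80 × 0.31 × 0.75 = 0.1860 m³/s
Stations 1, 8 contribute zero (depth or velocity is 0).
Q = Σ qᵢ = 3.061 m³/s

3.06 m³/s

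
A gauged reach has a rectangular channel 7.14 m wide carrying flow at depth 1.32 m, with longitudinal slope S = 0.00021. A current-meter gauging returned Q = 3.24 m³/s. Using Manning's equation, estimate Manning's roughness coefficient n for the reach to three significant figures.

A = b·y = 7.14 × 1.32 = 9.425 m²
P = b + 2y = 7.14 + 2×1.32 = 9.780 m
R = A/P = 9.425/9.780 = 0.9637 m
n = (1/Q)·A·R^(2/3)·S^(1/2) = (1/3.24) × 9.425 × 0.9756 × 0.01449 = 0.04113

0.0411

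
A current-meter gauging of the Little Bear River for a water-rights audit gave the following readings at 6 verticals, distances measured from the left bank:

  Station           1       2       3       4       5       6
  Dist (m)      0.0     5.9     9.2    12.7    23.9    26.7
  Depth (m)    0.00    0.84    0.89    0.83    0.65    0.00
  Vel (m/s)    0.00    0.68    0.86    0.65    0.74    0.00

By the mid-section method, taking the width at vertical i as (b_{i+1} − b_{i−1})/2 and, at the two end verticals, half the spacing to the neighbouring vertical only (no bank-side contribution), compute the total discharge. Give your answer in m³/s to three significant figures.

12.6 m³/s

w_2 = (9.2 − 0.0)/2 = 4.6 m; q_2 = 0.68 × 0.84 × 4.6 = 2.628 m³/s
w_3 = (12.7 − 5.9)/2 = 3.4 m; q_3 = 0.86 × 0.89 × 3.4 = 2.602 m³/s
w_4 = (23.9 − 9.2)/2 = 7.35 m; q_4 = 0.65 × 0.83 × 7.35 = 3.965 m³/s
w_5 = (26.7 − 12.7)/2 = 7 m; q_5 = 0.74 × 0.65 × 7 = 3.367 m³/s
Stations 1, 6 contribute zero (depth or velocity is 0).
Q = Σ qᵢ = 12.56 m³/s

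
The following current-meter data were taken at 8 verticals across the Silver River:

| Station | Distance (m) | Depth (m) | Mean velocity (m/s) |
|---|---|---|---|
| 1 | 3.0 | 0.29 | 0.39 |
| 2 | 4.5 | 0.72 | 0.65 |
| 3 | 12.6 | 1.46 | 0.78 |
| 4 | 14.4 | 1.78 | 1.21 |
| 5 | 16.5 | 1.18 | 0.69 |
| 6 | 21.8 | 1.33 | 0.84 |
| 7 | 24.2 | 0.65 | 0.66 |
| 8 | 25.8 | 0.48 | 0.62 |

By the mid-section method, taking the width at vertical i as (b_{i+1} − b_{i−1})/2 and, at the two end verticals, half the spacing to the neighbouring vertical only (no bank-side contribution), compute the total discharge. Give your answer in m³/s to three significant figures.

w_1 = (4.5 − 3.0)/2 = 0.75 m; q_1 = 0.39 × 0.29 × 0.75 = 0.08483 m³/s
w_2 = (12.6 − 3.0)/2 = 4.8 m; q_2 = 0.65 × 0.72 × 4.8 = 2.246 m³/s
w_3 = (14.4 − 4.5)/2 = 4.95 m; q_3 = 0.78 × 1.46 × 4.95 = 5.637 m³/s
w_4 = (16.5 − 12.6)/2 = 1.95 m; q_4 = 1.21 × 1.78 × 1.95 = 4.200 m³/s
w_5 = (21.8 − 14.4)/2 = 3.7 m; q_5 = 0.69 × 1.18 × 3.7 = 3.013 m³/s
w_6 = (24.2 − 16.5)/2 = 3.85 m; q_6 = 0.84 × 1.33 × 3.85 = 4.301 m³/s
w_7 = (25.8 − 21.8)/2 = 2 m; q_7 = 0.66 × 0.65 × 2 = 0.8580 m³/s
w_8 = (25.8 − 24.2)/2 = 0.8 m; q_8 = 0.62 × 0.48 × 0.8 = 0.2381 m³/s
Q = Σ qᵢ = 20.58 m³/s

20.6 m³/s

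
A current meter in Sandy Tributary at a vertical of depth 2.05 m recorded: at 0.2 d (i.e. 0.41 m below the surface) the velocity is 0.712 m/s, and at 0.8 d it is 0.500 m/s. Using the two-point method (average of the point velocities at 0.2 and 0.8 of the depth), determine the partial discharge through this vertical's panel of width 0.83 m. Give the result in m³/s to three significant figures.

1.03 m³/s

v̄ = (0.712 + 0.500) / 2 = 0.6060 m/s
q = v̄ × d × w = 0.6060 × 2.05 × 0.83 = 1.031 m³/s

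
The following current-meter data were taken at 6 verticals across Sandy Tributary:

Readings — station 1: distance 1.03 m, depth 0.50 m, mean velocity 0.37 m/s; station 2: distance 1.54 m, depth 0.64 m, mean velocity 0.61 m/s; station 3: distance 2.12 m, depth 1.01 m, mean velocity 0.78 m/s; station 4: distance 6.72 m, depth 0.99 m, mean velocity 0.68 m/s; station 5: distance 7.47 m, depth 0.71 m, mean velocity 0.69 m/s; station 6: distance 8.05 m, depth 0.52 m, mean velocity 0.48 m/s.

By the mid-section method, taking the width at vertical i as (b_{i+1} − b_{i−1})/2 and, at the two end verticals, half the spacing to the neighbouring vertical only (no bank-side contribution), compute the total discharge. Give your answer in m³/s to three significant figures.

4.50 m³/s

w_1 = (1.54 − 1.03)/2 = 0.255 m; q_1 = 0.37 × 0.50 × 0.255 = 0.04718 m³/s
w_2 = (2.12 − 1.03)/2 = 0.545 m; q_2 = 0.61 × 0.64 × 0.545 = 0.2128 m³/s
w_3 = (6.72 − 1.54)/2 = 2.59 m; q_3 = 0.78 × 1.01 × 2.59 = 2.040 m³/s
w_4 = (7.47 − 2.12)/2 = 2.675 m; q_4 = 0.68 × 0.99 × 2.675 = 1.801 m³/s
w_5 = (8.05 − 6.72)/2 = 0.665 m; q_5 = 0.69 × 0.71 × 0.665 = 0.3258 m³/s
w_6 = (8.05 − 7.47)/2 = 0.29 m; q_6 = 0.48 × 0.52 × 0.29 = 0.07238 m³/s
Q = Σ qᵢ = 4.499 m³/s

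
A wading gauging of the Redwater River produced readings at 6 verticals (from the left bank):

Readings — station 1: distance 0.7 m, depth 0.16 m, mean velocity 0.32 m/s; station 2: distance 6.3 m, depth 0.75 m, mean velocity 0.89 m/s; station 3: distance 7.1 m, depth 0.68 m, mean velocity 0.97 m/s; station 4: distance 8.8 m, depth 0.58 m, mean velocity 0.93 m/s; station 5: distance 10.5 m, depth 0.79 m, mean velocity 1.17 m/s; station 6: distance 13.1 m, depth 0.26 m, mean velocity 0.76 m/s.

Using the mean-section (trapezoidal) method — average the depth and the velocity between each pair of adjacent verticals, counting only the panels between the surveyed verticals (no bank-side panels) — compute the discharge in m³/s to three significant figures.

Panel 1-2: Δb = 5.6 m, d̄ = (0.16+0.75)/2 = 0.455, v̄ = (0.32+0.89)/2 = 0.605 → q = 5.6×0.455×0.605 = 1.542 m³/s
Panel 2-3: Δb = 0.8 m, d̄ = (0.75+0.68)/2 = 0.715, v̄ = (0.89+0.97)/2 = 0.93 → q = 0.8×0.715×0.93 = 0.5320 m³/s
Panel 3-4: Δb = 1.7 m, d̄ = (0.68+0.58)/2 = 0.63, v̄ = (0.97+0.93)/2 = 0.95 → q = 1.7×0.63×0.95 = 1.017 m³/s
Panel 4-5: Δb = 1.7 m, d̄ = (0.58+0.79)/2 = 0.685, v̄ = (0.93+1.17)/2 = 1.05 → q = 1.7×0.685×1.05 = 1.223 m³/s
Panel 5-6: Δb = 2.6 m, d̄ = (0.79+0.26)/2 = 0.525, v̄ = (1.17+0.76)/2 = 0.965 → q = 2.6×0.525×0.965 = 1.317 m³/s
Q = Σ q = 5.631 m³/s

5.63 m³/s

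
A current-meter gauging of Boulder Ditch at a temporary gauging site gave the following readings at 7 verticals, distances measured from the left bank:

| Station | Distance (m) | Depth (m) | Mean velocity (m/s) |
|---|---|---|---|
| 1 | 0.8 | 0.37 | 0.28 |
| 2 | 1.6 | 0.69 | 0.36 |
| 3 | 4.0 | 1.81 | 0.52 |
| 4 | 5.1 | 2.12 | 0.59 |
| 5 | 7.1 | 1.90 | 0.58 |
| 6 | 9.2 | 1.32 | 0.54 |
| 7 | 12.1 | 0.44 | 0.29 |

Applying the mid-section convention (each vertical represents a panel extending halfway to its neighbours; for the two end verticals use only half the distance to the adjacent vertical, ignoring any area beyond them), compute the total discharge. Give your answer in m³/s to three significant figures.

8.25 m³/s

w_1 = (1.6 − 0.8)/2 = 0.4 m; q_1 = 0.28 × 0.37 × 0.4 = 0.04144 m³/s
w_2 = (4.0 − 0.8)/2 = 1.6 m; q_2 = 0.36 × 0.69 × 1.6 = 0.3974 m³/s
w_3 = (5.1 − 1.6)/2 = 1.75 m; q_3 = 0.52 × 1.81 × 1.75 = 1.647 m³/s
w_4 = (7.1 − 4.0)/2 = 1.55 m; q_4 = 0.59 × 2.12 × 1.55 = 1.939 m³/s
w_5 = (9.2 − 5.1)/2 = 2.05 m; q_5 = 0.58 × 1.90 × 2.05 = 2.259 m³/s
w_6 = (12.1 − 7.1)/2 = 2.5 m; q_6 = 0.54 × 1.32 × 2.5 = 1.782 m³/s
w_7 = (12.1 − 9.2)/2 = 1.45 m; q_7 = 0.29 × 0.44 × 1.45 = 0.1850 m³/s
Q = Σ qᵢ = 8.251 m³/s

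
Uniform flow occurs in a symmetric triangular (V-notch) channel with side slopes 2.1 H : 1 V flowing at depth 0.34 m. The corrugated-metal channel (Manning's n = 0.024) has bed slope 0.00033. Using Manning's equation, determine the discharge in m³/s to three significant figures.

A = z·y² = 2.1×0.34² = 0.2428 m²
P = 2y√(1+z²) = 2×0.34×√(1+2.1²) = 1.582 m
R = A/P = 0.2428/1.582 = 0.1535 m
Q = (1/n)·A·R^(2/3)·S^(1/2) = (1/0.024) × 0.2428 × 0.1535^(2/3) × 0.00033^(1/2) = 0.05267 m³/s

0.0527 m³/s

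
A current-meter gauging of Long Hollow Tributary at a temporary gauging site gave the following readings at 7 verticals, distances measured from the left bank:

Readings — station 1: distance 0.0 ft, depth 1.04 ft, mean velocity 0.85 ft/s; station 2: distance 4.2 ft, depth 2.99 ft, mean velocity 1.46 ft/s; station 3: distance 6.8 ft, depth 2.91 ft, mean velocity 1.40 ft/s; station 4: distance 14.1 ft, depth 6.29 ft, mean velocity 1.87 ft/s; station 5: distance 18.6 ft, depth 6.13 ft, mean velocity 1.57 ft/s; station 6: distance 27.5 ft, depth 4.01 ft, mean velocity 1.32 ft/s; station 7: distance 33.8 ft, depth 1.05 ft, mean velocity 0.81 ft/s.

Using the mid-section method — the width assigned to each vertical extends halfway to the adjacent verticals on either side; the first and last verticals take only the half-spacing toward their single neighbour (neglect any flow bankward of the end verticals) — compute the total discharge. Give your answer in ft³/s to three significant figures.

w_1 = (4.2 − 0.0)/2 = 2.1 ft; q_1 = 0.85 × 1.04 × 2.1 = 1.856 ft³/s
w_2 = (6.8 − 0.0)/2 = 3.4 ft; q_2 = 1.46 × 2.99 × 3.4 = 14.84 ft³/s
w_3 = (14.1 − 4.2)/2 = 4.95 ft; q_3 = 1.40 × 2.91 × 4.95 = 20.17 ft³/s
w_4 = (18.6 − 6.8)/2 = 5.9 ft; q_4 = 1.87 × 6.29 × 5.9 = 69.40 ft³/s
w_5 = (27.5 − 14.1)/2 = 6.7 ft; q_5 = 1.57 × 6.13 × 6.7 = 64.48 ft³/s
w_6 = (33.8 − 18.6)/2 = 7.6 ft; q_6 = 1.32 × 4.01 × 7.6 = 40.23 ft³/s
w_7 = (33.8 − 27.5)/2 = 3.15 ft; q_7 = 0.81 × 1.05 × 3.15 = 2.679 ft³/s
Q = Σ qᵢ = 213.7 ft³/s

214 ft³/s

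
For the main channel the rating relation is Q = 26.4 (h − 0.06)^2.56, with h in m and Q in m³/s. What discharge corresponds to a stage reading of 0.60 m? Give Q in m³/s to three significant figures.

Q = 26.4 × (0.60 − 0.06)^2.56 = 26.4 × 0.54^2.56 = 5.452 m³/s

5.45 m³/s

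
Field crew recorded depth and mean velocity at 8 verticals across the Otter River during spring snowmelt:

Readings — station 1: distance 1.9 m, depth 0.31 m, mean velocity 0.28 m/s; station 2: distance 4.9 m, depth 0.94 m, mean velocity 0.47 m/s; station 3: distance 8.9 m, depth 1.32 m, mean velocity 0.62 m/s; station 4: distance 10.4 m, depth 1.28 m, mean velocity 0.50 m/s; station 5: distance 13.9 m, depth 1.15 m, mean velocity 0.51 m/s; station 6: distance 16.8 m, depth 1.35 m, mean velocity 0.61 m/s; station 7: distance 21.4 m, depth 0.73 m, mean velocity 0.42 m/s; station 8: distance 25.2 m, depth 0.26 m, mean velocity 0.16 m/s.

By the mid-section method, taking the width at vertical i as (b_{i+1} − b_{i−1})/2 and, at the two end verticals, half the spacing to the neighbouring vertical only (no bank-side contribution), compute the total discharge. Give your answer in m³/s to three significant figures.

w_1 = (4.9 − 1.9)/2 = 1.5 m; q_1 = 0.28 × 0.31 × 1.5 = 0.1302 m³/s
w_2 = (8.9 − 1.9)/2 = 3.5 m; q_2 = 0.47 × 0.94 × 3.5 = 1.546 m³/s
w_3 = (10.4 − 4.9)/2 = 2.75 m; q_3 = 0.62 × 1.32 × 2.75 = 2.251 m³/s
w_4 = (13.9 − 8.9)/2 = 2.5 m; q_4 = 0.50 × 1.28 × 2.5 = 1.600 m³/s
w_5 = (16.8 − 10.4)/2 = 3.2 m; q_5 = 0.51 × 1.15 × 3.2 = 1.877 m³/s
w_6 = (21.4 − 13.9)/2 = 3.75 m; q_6 = 0.61 × 1.35 × 3.75 = 3.088 m³/s
w_7 = (25.2 − 16.8)/2 = 4.2 m; q_7 = 0.42 × 0.73 × 4.2 = 1.288 m³/s
w_8 = (25.2 − 21.4)/2 = 1.9 m; q_8 = 0.16 × 0.26 × 1.9 = 0.07904 m³/s
Q = Σ qᵢ = 11.86 m³/s

11.9 m³/s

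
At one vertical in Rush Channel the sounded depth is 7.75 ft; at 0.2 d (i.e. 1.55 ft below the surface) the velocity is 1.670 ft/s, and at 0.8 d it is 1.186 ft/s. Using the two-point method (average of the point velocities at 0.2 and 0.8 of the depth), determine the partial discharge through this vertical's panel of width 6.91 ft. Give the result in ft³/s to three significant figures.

v̄ = (1.670 + 1.186) / 2 = 1.428 ft/s
q = v̄ × d × w = 1.428 × 7.75 × 6.91 = 76.47 ft³/s

76.5 ft³/s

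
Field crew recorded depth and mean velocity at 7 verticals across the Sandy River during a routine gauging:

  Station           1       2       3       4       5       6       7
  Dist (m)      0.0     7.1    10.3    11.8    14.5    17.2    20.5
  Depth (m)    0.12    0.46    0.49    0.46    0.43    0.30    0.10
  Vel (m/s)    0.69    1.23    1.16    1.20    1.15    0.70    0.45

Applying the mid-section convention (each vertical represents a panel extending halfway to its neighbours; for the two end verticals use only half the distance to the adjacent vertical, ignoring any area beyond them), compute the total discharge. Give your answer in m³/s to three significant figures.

7.74 m³/s

w_1 = (7.1 − 0.0)/2 = 3.55 m; q_1 = 0.69 × 0.12 × 3.55 = 0.2939 m³/s
w_2 = (10.3 − 0.0)/2 = 5.15 m; q_2 = 1.23 × 0.46 × 5.15 = 2.914 m³/s
w_3 = (11.8 − 7.1)/2 = 2.35 m; q_3 = 1.16 × 0.49 × 2.35 = 1.336 m³/s
w_4 = (14.5 − 10.3)/2 = 2.1 m; q_4 = 1.20 × 0.46 × 2.1 = 1.159 m³/s
w_5 = (17.2 − 11.8)/2 = 2.7 m; q_5 = 1.15 × 0.43 × 2.7 = 1.335 m³/s
w_6 = (20.5 − 14.5)/2 = 3 m; q_6 = 0.70 × 0.30 × 3 = 0.6300 m³/s
w_7 = (20.5 − 17.2)/2 = 1.65 m; q_7 = 0.45 × 0.10 × 1.65 = 0.07425 m³/s
Q = Σ qᵢ = 7.742 m³/s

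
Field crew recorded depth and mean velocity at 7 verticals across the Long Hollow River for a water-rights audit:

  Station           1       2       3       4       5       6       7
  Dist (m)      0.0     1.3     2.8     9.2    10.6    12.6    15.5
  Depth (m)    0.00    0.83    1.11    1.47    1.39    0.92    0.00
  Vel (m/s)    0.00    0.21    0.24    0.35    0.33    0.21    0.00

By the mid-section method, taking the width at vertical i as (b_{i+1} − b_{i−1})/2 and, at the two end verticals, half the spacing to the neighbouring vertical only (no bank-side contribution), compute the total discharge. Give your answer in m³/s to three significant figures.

w_2 = (2.8 − 0.0)/2 = 1.4 m; q_2 = 0.21 × 0.83 × 1.4 = 0.2440 m³/s
w_3 = (9.2 − 1.3)/2 = 3.95 m; q_3 = 0.24 × 1.11 × 3.95 = 1.052 m³/s
w_4 = (10.6 − 2.8)/2 = 3.9 m; q_4 = 0.35 × 1.47 × 3.9 = 2.007 m³/s
w_5 = (12.6 − 9.2)/2 = 1.7 m; q_5 = 0.33 × 1.39 × 1.7 = 0.7798 m³/s
w_6 = (15.5 − 10.6)/2 = 2.45 m; q_6 = 0.21 × 0.92 × 2.45 = 0.4733 m³/s
Stations 1, 7 contribute zero (depth or velocity is 0).
Q = Σ qᵢ = 4.556 m³/s

4.56 m³/s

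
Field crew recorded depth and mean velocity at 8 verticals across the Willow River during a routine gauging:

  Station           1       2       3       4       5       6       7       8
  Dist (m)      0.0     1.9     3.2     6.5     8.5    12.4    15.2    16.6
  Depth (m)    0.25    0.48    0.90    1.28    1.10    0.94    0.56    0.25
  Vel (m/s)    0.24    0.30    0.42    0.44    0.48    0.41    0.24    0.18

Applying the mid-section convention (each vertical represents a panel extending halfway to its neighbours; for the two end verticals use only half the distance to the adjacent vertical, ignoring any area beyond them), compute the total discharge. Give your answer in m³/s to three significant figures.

w_1 = (1.9 − 0.0)/2 = 0.95 m; q_1 = 0.24 × 0.25 × 0.95 = 0.05700 m³/s
w_2 = (3.2 − 0.0)/2 = 1.6 m; q_2 = 0.30 × 0.48 × 1.6 = 0.2304 m³/s
w_3 = (6.5 − 1.9)/2 = 2.3 m; q_3 = 0.42 × 0.90 × 2.3 = 0.8694 m³/s
w_4 = (8.5 − 3.2)/2 = 2.65 m; q_4 = 0.44 × 1.28 × 2.65 = 1.492 m³/s
w_5 = (12.4 − 6.5)/2 = 2.95 m; q_5 = 0.48 × 1.10 × 2.95 = 1.558 m³/s
w_6 = (15.2 − 8.5)/2 = 3.35 m; q_6 = 0.41 × 0.94 × 3.35 = 1.291 m³/s
w_7 = (16.6 − 12.4)/2 = 2.1 m; q_7 = 0.24 × 0.56 × 2.1 = 0.2822 m³/s
w_8 = (16.6 − 15.2)/2 = 0.7 m; q_8 = 0.18 × 0.25 × 0.7 = 0.03150 m³/s
Q = Σ qᵢ = 5.812 m³/s

5.81 m³/s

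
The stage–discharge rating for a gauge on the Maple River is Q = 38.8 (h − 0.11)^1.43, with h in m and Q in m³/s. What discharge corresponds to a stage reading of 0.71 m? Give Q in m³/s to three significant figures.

Q = 38.8 × (0.71 − 0.11)^1.43 = 38.8 × 0.6^1.43 = 18.69 m³/s

18.7 m³/s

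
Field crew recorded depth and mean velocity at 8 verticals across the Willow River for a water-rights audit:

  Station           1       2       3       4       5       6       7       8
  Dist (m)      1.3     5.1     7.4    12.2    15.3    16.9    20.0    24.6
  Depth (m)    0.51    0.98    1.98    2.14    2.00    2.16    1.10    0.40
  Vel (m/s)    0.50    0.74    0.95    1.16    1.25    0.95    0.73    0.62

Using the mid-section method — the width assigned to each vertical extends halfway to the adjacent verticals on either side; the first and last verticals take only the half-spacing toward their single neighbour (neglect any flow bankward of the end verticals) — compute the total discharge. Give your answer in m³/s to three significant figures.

w_1 = (5.1 − 1.3)/2 = 1.9 m; q_1 = 0.50 × 0.51 × 1.9 = 0.4845 m³/s
w_2 = (7.4 − 1.3)/2 = 3.05 m; q_2 = 0.74 × 0.98 × 3.05 = 2.212 m³/s
w_3 = (12.2 − 5.1)/2 = 3.55 m; q_3 = 0.95 × 1.98 × 3.55 = 6.678 m³/s
w_4 = (15.3 − 7.4)/2 = 3.95 m; q_4 = 1.16 × 2.14 × 3.95 = 9.805 m³/s
w_5 = (16.9 − 12.2)/2 = 2.35 m; q_5 = 1.25 × 2.00 × 2.35 = 5.875 m³/s
w_6 = (20.0 − 15.3)/2 = 2.35 m; q_6 = 0.95 × 2.16 × 2.35 = 4.822 m³/s
w_7 = (24.6 − 16.9)/2 = 3.85 m; q_7 = 0.73 × 1.10 × 3.85 = 3.092 m³/s
w_8 = (24.6 − 20.0)/2 = 2.3 m; q_8 = 0.62 × 0.40 × 2.3 = 0.5704 m³/s
Q = Σ qᵢ = 33.54 m³/s

33.5 m³/s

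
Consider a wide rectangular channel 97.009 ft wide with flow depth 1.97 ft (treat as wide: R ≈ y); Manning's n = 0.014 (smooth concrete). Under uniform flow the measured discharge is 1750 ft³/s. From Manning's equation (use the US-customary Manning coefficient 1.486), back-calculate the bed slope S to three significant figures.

A = b·y = 97.009 × 1.97 = 191.1 ft²
Wide channel: R ≈ y = 1.97 ft
S = (Q·n / (1.486·A·R^(2/3)))² = (1750×0.014 / (1.486×191.1×1.571))² = 0.003014

0.00301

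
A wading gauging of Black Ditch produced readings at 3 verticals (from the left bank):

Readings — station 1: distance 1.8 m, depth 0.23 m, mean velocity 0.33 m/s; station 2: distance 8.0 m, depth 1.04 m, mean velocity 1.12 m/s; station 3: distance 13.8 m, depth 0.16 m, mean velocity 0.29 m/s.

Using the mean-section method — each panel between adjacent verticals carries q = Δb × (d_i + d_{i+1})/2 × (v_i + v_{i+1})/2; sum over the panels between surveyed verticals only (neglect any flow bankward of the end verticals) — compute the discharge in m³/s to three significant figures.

5.31 m³/s

Panel 1-2: Δb = 6.2 m, d̄ = (0.23+1.04)/2 = 0.635, v̄ = (0.33+1.12)/2 = 0.725 → q = 6.2×0.635×0.725 = 2.854 m³/s
Panel 2-3: Δb = 5.8 m, d̄ = (1.04+0.16)/2 = 0.6, v̄ = (1.12+0.29)/2 = 0.705 → q = 5.8×0.6×0.705 = 2.453 m³/s
Q = Σ q = 5.308 m³/s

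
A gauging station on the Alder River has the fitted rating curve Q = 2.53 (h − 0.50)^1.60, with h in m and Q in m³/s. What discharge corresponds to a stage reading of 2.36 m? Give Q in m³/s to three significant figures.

6.83 m³/s

Q = 2.53 × (2.36 − 0.50)^1.60 = 2.53 × 1.86^1.60 = 6.829 m³/s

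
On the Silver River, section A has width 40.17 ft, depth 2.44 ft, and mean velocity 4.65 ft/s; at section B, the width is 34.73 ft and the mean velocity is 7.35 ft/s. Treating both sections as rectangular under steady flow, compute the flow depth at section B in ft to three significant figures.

Q = A₁V₁ = (40.17×2.44) × 4.65 = 455.8 ft³/s
d₂ = Q/(b₂ V₂) = 455.8/(34.73×7.35) = 1.785 ft

1.79 ft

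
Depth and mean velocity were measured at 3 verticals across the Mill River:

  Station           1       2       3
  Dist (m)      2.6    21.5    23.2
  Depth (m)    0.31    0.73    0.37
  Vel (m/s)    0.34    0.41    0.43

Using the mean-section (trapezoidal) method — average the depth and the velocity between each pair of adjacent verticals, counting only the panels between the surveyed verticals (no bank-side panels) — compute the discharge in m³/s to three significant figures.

4.08 m³/s

Panel 1-2: Δb = 18.9 m, d̄ = (0.31+0.73)/2 = 0.52, v̄ = (0.34+0.41)/2 = 0.375 → q = 18.9×0.52×0.375 = 3.686 m³/s
Panel 2-3: Δb = 1.7 m, d̄ = (0.73+0.37)/2 = 0.55, v̄ = (0.41+0.43)/2 = 0.42 → q = 1.7×0.55×0.42 = 0.3927 m³/s
Q = Σ q = 4.078 m³/s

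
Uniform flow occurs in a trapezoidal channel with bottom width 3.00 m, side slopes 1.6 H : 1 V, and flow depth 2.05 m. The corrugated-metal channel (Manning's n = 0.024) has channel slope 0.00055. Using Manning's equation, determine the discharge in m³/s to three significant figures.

A = (b + z·y)·y = (3.00 + 1.6×2.05)×2.05 = 12.87 m²
P = b + 2y√(1+z²) = 3.00 + 2×2.05×√(1+1.6²) = 10.74 m
R = A/P = 12.87/10.74 = 1.199 m
Q = (1/n)·A·R^(2/3)·S^(1/2) = (1/0.024) × 12.87 × 1.199^(2/3) × 0.00055^(1/2) = 14.20 m³/s

14.2 m³/s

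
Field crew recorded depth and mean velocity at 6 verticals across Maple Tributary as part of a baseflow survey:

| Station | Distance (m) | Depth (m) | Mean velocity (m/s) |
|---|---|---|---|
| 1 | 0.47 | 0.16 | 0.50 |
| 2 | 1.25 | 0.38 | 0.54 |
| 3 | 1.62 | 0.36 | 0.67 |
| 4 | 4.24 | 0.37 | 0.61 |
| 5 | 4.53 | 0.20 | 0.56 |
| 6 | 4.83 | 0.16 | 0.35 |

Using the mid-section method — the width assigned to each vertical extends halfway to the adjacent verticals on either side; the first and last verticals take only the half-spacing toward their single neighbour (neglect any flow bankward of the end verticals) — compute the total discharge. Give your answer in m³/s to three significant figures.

0.880 m³/s

w_1 = (1.25 − 0.47)/2 = 0.39 m; q_1 = 0.50 × 0.16 × 0.39 = 0.03120 m³/s
w_2 = (1.62 − 0.47)/2 = 0.575 m; q_2 = 0.54 × 0.38 × 0.575 = 0.1180 m³/s
w_3 = (4.24 − 1.25)/2 = 1.495 m; q_3 = 0.67 × 0.36 × 1.495 = 0.3606 m³/s
w_4 = (4.53 − 1.62)/2 = 1.455 m; q_4 = 0.61 × 0.37 × 1.455 = 0.3284 m³/s
w_5 = (4.83 − 4.24)/2 = 0.295 m; q_5 = 0.56 × 0.20 × 0.295 = 0.03304 m³/s
w_6 = (4.83 − 4.53)/2 = 0.15 m; q_6 = 0.35 × 0.16 × 0.15 = 0.008400 m³/s
Q = Σ qᵢ = 0.8796 m³/s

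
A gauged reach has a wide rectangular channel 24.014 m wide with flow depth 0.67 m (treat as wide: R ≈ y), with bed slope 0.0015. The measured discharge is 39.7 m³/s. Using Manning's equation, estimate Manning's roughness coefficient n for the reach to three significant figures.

A = b·y = 24.014 × 0.67 = 16.09 m²
Wide channel: R ≈ y = 0.67 m
n = (1/Q)·A·R^(2/3)·S^(1/2) = (1/39.7) × 16.09 × 0.7657 × 0.03873 = 0.01202

0.0120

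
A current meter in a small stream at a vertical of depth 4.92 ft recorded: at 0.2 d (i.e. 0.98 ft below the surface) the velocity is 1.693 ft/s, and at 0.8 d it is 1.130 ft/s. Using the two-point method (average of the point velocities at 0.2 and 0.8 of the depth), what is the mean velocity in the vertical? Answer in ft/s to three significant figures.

v̄ = (1.693 + 1.130) / 2 = 1.412 ft/s

1.41 ft/s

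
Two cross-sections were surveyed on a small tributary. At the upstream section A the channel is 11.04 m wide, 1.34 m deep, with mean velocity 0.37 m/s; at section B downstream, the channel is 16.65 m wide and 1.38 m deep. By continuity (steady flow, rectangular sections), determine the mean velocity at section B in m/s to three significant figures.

0.238 m/s

Q = A₁V₁ = (11.04×1.34) × 0.37 = 5.474 m³/s
A₂ = 16.65 × 1.38 = 22.98 m²
V₂ = Q/A₂ = 5.474/22.98 = 0.2382 m/s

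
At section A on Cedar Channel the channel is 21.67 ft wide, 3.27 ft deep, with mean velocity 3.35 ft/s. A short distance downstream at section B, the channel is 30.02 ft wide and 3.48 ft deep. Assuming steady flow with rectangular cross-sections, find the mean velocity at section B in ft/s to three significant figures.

2.27 ft/s

Q = A₁V₁ = (21.67×3.27) × 3.35 = 237.4 ft³/s
A₂ = 30.02 × 3.48 = 104.5 ft²
V₂ = Q/A₂ = 237.4/104.5 = 2.272 ft/s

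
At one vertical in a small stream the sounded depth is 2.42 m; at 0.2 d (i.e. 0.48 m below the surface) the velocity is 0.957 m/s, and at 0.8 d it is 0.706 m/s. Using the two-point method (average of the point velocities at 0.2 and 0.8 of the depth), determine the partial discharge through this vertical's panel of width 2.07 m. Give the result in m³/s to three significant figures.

v̄ = (0.957 + 0.706) / 2 = 0.8315 m/s
q = v̄ × d × w = 0.8315 × 2.42 × 2.07 = 4.165 m³/s

4.17 m³/s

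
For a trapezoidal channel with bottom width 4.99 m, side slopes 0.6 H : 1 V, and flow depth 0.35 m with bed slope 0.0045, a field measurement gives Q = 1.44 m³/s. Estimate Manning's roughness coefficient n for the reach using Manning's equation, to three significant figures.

A = (b + z·y)·y = (4.99 + 0.6×0.35)×0.35 = 1.820 m²
P = b + 2y√(1+z²) = 4.99 + 2×0.35×√(1+0.6²) = 5.806 m
R = A/P = 1.820/5.806 = 0.3135 m
n = (1/Q)·A·R^(2/3)·S^(1/2) = (1/1.44) × 1.820 × 0.4614 × 0.06708 = 0.03912

0.0391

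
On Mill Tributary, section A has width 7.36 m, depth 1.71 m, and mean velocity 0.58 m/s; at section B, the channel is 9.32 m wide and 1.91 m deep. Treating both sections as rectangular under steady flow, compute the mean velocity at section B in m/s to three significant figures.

0.410 m/s

Q = A₁V₁ = (7.36×1.71) × 0.58 = 7.300 m³/s
A₂ = 9.32 × 1.91 = 17.80 m²
V₂ = Q/A₂ = 7.300/17.80 = 0.4101 m/s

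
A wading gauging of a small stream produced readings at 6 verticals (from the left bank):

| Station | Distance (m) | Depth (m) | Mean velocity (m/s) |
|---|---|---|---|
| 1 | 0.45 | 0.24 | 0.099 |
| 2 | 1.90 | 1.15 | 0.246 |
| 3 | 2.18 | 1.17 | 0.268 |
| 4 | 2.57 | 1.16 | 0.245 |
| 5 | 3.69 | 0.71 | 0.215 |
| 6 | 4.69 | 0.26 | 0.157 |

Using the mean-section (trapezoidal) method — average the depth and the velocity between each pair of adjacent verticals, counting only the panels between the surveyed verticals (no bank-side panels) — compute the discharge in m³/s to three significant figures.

0.705 m³/s

Panel 1-2: Δb = 1.45 m, d̄ = (0.24+1.15)/2 = 0.695, v̄ = (0.099+0.246)/2 = 0.1725 → q = 1.45×0.695×0.1725 = 0.1738 m³/s
Panel 2-3: Δb = 0.28 m, d̄ = (1.15+1.17)/2 = 1.16, v̄ = (0.246+0.268)/2 = 0.257 → q = 0.28×1.16×0.257 = 0.08347 m³/s
Panel 3-4: Δb = 0.39 m, d̄ = (1.17+1.16)/2 = 1.165, v̄ = (0.268+0.245)/2 = 0.2565 → q = 0.39×1.165×0.2565 = 0.1165 m³/s
Panel 4-5: Δb = 1.12 m, d̄ = (1.16+0.71)/2 = 0.935, v̄ = (0.245+0.215)/2 = 0.23 → q = 1.12×0.935×0.23 = 0.2409 m³/s
Panel 5-6: Δb = 1 m, d̄ = (0.71+0.26)/2 = 0.485, v̄ = (0.215+0.157)/2 = 0.186 → q = 1×0.485×0.186 = 0.09021 m³/s
Q = Σ q = 0.7049 m³/s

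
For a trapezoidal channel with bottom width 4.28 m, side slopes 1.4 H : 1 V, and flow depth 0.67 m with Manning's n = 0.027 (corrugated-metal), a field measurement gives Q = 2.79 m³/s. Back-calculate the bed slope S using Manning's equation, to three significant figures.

0.00108

A = (b + z·y)·y = (4.28 + 1.4×0.67)×0.67 = 3.496 m²
P = b + 2y√(1+z²) = 4.28 + 2×0.67×√(1+1.4²) = 6.585 m
R = A/P = 3.496/6.585 = 0.5309 m
S = (Q·n / (1·A·R^(2/3)))² = (2.79×0.027 / (1×3.496×0.6556))² = 0.001080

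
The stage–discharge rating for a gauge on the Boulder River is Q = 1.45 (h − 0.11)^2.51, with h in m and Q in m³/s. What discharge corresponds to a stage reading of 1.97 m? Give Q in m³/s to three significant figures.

Q = 1.45 × (1.97 − 0.11)^2.51 = 1.45 × 1.86^2.51 = 6.884 m³/s

6.88 m³/s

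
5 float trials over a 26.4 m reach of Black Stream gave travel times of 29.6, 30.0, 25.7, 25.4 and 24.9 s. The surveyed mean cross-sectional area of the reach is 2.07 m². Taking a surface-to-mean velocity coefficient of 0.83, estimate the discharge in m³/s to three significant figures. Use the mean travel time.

1.67 m³/s

t̄ = (29.6 + 30.0 + 25.7 + 25.4 + 24.9) / 5 = 27.12 s
v_surface = L / t̄ = 26.4 / 27.12 = 0.9735 m/s
v_mean = 0.83 × 0.9735 = 0.8080 m/s
Q = A × v_mean = 2.07 × 0.8080 = 1.672 m³/s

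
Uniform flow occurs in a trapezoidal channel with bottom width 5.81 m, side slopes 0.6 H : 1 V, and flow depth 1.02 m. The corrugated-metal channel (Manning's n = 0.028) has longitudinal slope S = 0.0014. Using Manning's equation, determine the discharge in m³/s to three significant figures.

7.54 m³/s

A = (b + z·y)·y = (5.81 + 0.6×1.02)×1.02 = 6.550 m²
P = b + 2y√(1+z²) = 5.81 + 2×1.02×√(1+0.6²) = 8.189 m
R = A/P = 6.550/8.189 = 0.7999 m
Q = (1/n)·A·R^(2/3)·S^(1/2) = (1/0.028) × 6.550 × 0.7999^(2/3) × 0.0014^(1/2) = 7.543 m³/s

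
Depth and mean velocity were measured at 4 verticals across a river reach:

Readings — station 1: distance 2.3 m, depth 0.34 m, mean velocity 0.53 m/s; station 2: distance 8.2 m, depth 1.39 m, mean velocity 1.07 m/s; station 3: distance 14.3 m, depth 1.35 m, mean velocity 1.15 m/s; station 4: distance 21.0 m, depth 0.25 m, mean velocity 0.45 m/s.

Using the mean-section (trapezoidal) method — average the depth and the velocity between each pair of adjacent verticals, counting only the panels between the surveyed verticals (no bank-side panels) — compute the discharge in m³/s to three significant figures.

Panel 1-2: Δb = 5.9 m, d̄ = (0.34+1.39)/2 = 0.865, v̄ = (0.53+1.07)/2 = 0.8 → q = 5.9×0.865×0.8 = 4.083 m³/s
Panel 2-3: Δb = 6.1 m, d̄ = (1.39+1.35)/2 = 1.37, v̄ = (1.07+1.15)/2 = 1.11 → q = 6.1×1.37×1.11 = 9.276 m³/s
Panel 3-4: Δb = 6.7 m, d̄ = (1.35+0.25)/2 = 0.8, v̄ = (1.15+0.45)/2 = 0.8 → q = 6.7×0.8×0.8 = 4.288 m³/s
Q = Σ q = 17.65 m³/s

17.6 m³/s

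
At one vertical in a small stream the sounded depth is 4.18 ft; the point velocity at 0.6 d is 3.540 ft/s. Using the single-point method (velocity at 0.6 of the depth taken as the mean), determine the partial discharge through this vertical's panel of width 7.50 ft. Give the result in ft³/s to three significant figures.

v̄ = v₀.₆ = 3.540 ft/s
q = v̄ × d × w = 3.540 × 4.18 × 7.50 = 111.0 ft³/s

111 ft³/s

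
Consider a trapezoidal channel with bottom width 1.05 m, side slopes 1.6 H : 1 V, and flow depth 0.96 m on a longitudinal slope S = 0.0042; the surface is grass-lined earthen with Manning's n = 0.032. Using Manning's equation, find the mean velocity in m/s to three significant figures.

A = (b + z·y)·y = (1.05 + 1.6×0.96)×0.96 = 2.483 m²
P = b + 2y√(1+z²) = 1.05 + 2×0.96×√(1+1.6²) = 4.673 m
R = A/P = 2.483/4.673 = 0.5313 m
Q = (1/n)·A·R^(2/3)·S^(1/2) = (1/0.032) × 2.483 × 0.5313^(2/3) × 0.0042^(1/2) = 3.298 m³/s
V = Q/A = 3.298/2.483 = 1.329 m/s

1.33 m/s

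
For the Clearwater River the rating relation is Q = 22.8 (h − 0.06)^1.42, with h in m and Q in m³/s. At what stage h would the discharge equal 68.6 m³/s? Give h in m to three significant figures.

2.23 m

h − h₀ = (Q/C)^(1/b) = (68.6/22.8)^(1/1.42) = 2.172 m
h = 0.06 + 2.172 = 2.232 m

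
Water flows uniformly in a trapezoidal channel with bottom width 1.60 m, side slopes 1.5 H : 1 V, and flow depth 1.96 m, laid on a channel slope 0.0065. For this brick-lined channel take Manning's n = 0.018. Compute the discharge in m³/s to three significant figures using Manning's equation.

40.6 m³/s

A = (b + z·y)·y = (1.60 + 1.5×1.96)×1.96 = 8.898 m²
P = b + 2y√(1+z²) = 1.60 + 2×1.96×√(1+1.5²) = 8.667 m
R = A/P = 8.898/8.667 = 1.027 m
Q = (1/n)·A·R^(2/3)·S^(1/2) = (1/0.018) × 8.898 × 1.027^(2/3) × 0.0065^(1/2) = 40.56 m³/s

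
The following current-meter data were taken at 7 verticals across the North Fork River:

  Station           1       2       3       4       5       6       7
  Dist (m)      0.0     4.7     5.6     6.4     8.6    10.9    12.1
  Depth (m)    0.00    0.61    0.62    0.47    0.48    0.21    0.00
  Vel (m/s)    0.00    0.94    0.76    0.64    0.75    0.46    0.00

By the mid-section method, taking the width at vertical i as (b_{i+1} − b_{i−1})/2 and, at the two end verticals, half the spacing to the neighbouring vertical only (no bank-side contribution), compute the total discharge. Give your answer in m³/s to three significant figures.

w_2 = (5.6 − 0.0)/2 = 2.8 m; q_2 = 0.94 × 0.61 × 2.8 = 1.606 m³/s
w_3 = (6.4 − 4.7)/2 = 0.85 m; q_3 = 0.76 × 0.62 × 0.85 = 0.4005 m³/s
w_4 = (8.6 − 5.6)/2 = 1.5 m; q_4 = 0.64 × 0.47 × 1.5 = 0.4512 m³/s
w_5 = (10.9 − 6.4)/2 = 2.25 m; q_5 = 0.75 × 0.48 × 2.25 = 0.8100 m³/s
w_6 = (12.1 − 8.6)/2 = 1.75 m; q_6 = 0.46 × 0.21 × 1.75 = 0.1691 m³/s
Stations 1, 7 contribute zero (depth or velocity is 0).
Q = Σ qᵢ = 3.436 m³/s

3.44 m³/s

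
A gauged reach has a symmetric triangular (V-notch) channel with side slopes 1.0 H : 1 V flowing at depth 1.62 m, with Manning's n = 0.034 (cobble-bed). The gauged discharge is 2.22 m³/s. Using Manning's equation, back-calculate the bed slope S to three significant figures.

A = z·y² = 1.0×1.62² = 2.624 m²
P = 2y√(1+z²) = 2×1.62×√(1+1.0²) = 4.582 m
R = A/P = 2.624/4.582 = 0.5728 m
S = (Q·n / (1·A·R^(2/3)))² = (2.22×0.034 / (1×2.624×0.6897))² = 0.001739

0.00174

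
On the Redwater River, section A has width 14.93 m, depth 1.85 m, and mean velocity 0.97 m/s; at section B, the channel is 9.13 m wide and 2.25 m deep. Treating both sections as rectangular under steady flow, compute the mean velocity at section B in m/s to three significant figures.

Q = A₁V₁ = (14.93×1.85) × 0.97 = 26.79 m³/s
A₂ = 9.13 × 2.25 = 20.54 m²
V₂ = Q/A₂ = 26.79/20.54 = 1.304 m/s

1.30 m/s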